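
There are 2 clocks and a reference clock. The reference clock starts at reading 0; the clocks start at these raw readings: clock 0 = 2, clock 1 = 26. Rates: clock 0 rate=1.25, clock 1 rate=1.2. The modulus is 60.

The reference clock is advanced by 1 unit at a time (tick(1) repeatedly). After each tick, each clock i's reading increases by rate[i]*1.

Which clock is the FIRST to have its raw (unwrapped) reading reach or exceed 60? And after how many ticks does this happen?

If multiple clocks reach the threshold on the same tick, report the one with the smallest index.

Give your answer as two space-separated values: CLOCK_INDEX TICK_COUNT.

clock 0: start=2, rate=1.25, needs 60-2 = 58; ticks = ceil(58/1.25) = ceil(46.4000) = 47; reading at tick 47 = 2 + 1.25*47 = 60.7500
clock 1: start=26, rate=1.2, needs 60-26 = 34; ticks = ceil(34/1.2) = ceil(28.3333) = 29; reading at tick 29 = 26 + 1.2*29 = 60.8000
Minimum tick count = 29; winners = [1]; smallest index = 1

Answer: 1 29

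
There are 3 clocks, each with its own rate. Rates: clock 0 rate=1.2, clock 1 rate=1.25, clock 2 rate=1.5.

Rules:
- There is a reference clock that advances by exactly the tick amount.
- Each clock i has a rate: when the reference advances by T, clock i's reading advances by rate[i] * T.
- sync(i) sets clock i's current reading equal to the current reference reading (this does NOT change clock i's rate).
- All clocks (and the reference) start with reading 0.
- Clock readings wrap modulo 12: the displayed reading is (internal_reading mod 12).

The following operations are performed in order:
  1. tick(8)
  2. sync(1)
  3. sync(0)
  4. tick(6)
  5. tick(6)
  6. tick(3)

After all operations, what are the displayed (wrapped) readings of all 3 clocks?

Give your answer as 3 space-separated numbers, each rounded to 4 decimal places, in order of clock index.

After op 1 tick(8): ref=8.0000 raw=[9.6000 10.0000 12.0000]
After op 2 sync(1): ref=8.0000 raw=[9.6000 8.0000 12.0000]
After op 3 sync(0): ref=8.0000 raw=[8.0000 8.0000 12.0000]
After op 4 tick(6): ref=14.0000 raw=[15.2000 15.5000 21.0000]
After op 5 tick(6): ref=20.0000 raw=[22.4000 23.0000 30.0000]
After op 6 tick(3): ref=23.0000 raw=[26.0000 26.7500 34.5000]
Wrap final raw readings (mod 12): 26.0000 mod 12 = 2.0000; 26.7500 mod 12 = 2.7500; 34.5000 mod 12 = 10.5000

Answer: 2.0000 2.7500 10.5000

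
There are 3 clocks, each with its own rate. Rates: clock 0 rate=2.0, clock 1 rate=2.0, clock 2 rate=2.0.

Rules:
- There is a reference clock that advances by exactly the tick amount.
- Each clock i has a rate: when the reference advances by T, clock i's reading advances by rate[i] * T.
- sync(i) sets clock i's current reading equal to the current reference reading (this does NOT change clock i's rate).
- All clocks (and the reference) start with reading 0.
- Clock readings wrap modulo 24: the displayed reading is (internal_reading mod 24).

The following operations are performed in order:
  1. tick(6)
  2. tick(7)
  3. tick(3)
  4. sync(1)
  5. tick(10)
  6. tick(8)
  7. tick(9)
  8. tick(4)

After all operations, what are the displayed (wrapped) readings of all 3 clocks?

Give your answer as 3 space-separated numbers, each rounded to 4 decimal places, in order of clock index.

Answer: 22.0000 6.0000 22.0000

Derivation:
After op 1 tick(6): ref=6.0000 raw=[12.0000 12.0000 12.0000]
After op 2 tick(7): ref=13.0000 raw=[26.0000 26.0000 26.0000]
After op 3 tick(3): ref=16.0000 raw=[32.0000 32.0000 32.0000]
After op 4 sync(1): ref=16.0000 raw=[32.0000 16.0000 32.0000]
After op 5 tick(10): ref=26.0000 raw=[52.0000 36.0000 52.0000]
After op 6 tick(8): ref=34.0000 raw=[68.0000 52.0000 68.0000]
After op 7 tick(9): ref=43.0000 raw=[86.0000 70.0000 86.0000]
After op 8 tick(4): ref=47.0000 raw=[94.0000 78.0000 94.0000]
Wrap final raw readings (mod 24): 94.0000 mod 24 = 22.0000; 78.0000 mod 24 = 6.0000; 94.0000 mod 24 = 22.0000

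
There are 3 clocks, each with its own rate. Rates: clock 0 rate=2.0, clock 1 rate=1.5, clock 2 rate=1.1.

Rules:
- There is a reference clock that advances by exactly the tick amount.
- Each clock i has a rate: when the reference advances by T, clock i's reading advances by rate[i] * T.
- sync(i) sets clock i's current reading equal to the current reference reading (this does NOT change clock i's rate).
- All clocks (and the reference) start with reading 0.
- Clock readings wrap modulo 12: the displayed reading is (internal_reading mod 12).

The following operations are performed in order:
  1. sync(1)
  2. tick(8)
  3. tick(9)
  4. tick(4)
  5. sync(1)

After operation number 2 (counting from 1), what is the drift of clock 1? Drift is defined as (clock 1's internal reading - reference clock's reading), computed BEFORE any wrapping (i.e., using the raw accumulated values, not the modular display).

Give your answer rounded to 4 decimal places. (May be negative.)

Answer: 4.0000

Derivation:
After op 1 sync(1): ref=0.0000 raw=[0.0000 0.0000 0.0000]
After op 2 tick(8): ref=8.0000 raw=[16.0000 12.0000 8.8000]
Drift of clock 1 after op 2: 12.0000 - 8.0000 = 4.0000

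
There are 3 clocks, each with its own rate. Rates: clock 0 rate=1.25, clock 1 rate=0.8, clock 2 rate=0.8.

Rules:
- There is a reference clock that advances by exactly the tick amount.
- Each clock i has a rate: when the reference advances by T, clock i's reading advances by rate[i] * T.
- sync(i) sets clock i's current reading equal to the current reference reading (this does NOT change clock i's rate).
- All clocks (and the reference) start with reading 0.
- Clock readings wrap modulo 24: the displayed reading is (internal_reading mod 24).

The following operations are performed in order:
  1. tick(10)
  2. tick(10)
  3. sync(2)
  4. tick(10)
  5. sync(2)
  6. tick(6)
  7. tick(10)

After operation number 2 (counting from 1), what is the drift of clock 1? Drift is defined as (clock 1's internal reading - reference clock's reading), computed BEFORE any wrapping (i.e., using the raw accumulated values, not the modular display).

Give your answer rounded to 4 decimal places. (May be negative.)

Answer: -4.0000

Derivation:
After op 1 tick(10): ref=10.0000 raw=[12.5000 8.0000 8.0000]
After op 2 tick(10): ref=20.0000 raw=[25.0000 16.0000 16.0000]
Drift of clock 1 after op 2: 16.0000 - 20.0000 = -4.0000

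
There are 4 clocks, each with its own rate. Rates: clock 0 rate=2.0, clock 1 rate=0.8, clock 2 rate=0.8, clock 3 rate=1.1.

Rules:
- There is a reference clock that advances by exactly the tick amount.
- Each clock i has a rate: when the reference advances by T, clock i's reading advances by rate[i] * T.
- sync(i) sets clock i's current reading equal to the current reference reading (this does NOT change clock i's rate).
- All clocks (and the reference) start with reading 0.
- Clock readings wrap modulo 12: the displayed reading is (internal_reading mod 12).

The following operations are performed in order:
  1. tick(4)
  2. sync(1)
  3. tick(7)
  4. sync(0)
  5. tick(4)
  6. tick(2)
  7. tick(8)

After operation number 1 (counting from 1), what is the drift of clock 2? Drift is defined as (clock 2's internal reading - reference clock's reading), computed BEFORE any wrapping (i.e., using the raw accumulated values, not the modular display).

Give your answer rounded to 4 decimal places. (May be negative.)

After op 1 tick(4): ref=4.0000 raw=[8.0000 3.2000 3.2000 4.4000]
Drift of clock 2 after op 1: 3.2000 - 4.0000 = -0.8000

Answer: -0.8000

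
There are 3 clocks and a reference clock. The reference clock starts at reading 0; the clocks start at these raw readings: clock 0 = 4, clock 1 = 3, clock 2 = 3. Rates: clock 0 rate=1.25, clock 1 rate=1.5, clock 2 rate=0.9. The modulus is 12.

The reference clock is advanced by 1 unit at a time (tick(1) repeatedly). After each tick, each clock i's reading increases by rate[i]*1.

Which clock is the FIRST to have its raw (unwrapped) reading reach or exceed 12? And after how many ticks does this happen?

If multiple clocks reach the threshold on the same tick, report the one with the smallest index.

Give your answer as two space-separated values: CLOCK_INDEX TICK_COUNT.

clock 0: start=4, rate=1.25, needs 12-4 = 8; ticks = ceil(8/1.25) = ceil(6.4000) = 7; reading at tick 7 = 4 + 1.25*7 = 12.7500
clock 1: start=3, rate=1.5, needs 12-3 = 9; ticks = ceil(9/1.5) = ceil(6.0000) = 6; reading at tick 6 = 3 + 1.5*6 = 12.0000
clock 2: start=3, rate=0.9, needs 12-3 = 9; ticks = ceil(9/0.9) = ceil(10.0000) = 10; reading at tick 10 = 3 + 0.9*10 = 12.0000
Minimum tick count = 6; winners = [1]; smallest index = 1

Answer: 1 6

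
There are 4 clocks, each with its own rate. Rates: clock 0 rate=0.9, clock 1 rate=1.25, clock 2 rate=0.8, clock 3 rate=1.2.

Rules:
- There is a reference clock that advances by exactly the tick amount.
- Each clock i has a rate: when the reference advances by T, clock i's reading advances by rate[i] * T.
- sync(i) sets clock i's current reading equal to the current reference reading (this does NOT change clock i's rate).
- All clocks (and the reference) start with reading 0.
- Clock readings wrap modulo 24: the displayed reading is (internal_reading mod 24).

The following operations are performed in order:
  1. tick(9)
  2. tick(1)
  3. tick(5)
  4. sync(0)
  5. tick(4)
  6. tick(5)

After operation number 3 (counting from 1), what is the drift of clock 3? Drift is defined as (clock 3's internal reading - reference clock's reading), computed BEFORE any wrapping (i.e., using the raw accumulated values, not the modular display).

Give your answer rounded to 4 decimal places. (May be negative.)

Answer: 3.0000

Derivation:
After op 1 tick(9): ref=9.0000 raw=[8.1000 11.2500 7.2000 10.8000]
After op 2 tick(1): ref=10.0000 raw=[9.0000 12.5000 8.0000 12.0000]
After op 3 tick(5): ref=15.0000 raw=[13.5000 18.7500 12.0000 18.0000]
Drift of clock 3 after op 3: 18.0000 - 15.0000 = 3.0000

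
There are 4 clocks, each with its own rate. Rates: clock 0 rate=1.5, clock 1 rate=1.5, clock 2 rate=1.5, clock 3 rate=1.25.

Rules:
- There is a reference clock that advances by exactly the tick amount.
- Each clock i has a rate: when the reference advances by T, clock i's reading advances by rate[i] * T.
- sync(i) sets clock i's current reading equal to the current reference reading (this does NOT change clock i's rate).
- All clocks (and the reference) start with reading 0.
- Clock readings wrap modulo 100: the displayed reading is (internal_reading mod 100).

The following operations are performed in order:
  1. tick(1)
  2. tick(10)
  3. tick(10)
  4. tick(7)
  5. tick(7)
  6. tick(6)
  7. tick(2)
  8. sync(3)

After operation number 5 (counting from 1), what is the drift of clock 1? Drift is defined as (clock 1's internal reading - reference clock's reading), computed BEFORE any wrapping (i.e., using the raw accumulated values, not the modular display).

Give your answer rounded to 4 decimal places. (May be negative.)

After op 1 tick(1): ref=1.0000 raw=[1.5000 1.5000 1.5000 1.2500]
After op 2 tick(10): ref=11.0000 raw=[16.5000 16.5000 16.5000 13.7500]
After op 3 tick(10): ref=21.0000 raw=[31.5000 31.5000 31.5000 26.2500]
After op 4 tick(7): ref=28.0000 raw=[42.0000 42.0000 42.0000 35.0000]
After op 5 tick(7): ref=35.0000 raw=[52.5000 52.5000 52.5000 43.7500]
Drift of clock 1 after op 5: 52.5000 - 35.0000 = 17.5000

Answer: 17.5000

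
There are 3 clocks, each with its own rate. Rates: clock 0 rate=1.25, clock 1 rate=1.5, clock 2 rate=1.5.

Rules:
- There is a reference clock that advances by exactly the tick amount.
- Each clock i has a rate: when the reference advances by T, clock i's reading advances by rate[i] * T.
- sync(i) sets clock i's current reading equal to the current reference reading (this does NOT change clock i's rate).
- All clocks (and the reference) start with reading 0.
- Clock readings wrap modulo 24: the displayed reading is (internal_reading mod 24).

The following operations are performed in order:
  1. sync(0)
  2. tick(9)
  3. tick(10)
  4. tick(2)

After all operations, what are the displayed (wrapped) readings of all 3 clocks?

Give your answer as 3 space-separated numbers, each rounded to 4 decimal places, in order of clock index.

After op 1 sync(0): ref=0.0000 raw=[0.0000 0.0000 0.0000]
After op 2 tick(9): ref=9.0000 raw=[11.2500 13.5000 13.5000]
After op 3 tick(10): ref=19.0000 raw=[23.7500 28.5000 28.5000]
After op 4 tick(2): ref=21.0000 raw=[26.2500 31.5000 31.5000]
Wrap final raw readings (mod 24): 26.2500 mod 24 = 2.2500; 31.5000 mod 24 = 7.5000; 31.5000 mod 24 = 7.5000

Answer: 2.2500 7.5000 7.5000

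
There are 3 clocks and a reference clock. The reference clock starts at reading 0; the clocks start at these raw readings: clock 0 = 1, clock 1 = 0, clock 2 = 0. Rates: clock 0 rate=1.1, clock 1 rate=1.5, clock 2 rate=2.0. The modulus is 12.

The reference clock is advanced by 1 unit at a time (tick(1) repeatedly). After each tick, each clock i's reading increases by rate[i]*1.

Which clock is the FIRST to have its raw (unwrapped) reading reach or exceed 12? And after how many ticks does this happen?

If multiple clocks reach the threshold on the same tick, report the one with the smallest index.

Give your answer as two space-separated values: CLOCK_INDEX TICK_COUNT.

Answer: 2 6

Derivation:
clock 0: start=1, rate=1.1, needs 12-1 = 11; ticks = ceil(11/1.1) = ceil(10.0000) = 10; reading at tick 10 = 1 + 1.1*10 = 12.0000
clock 1: start=0, rate=1.5, needs 12-0 = 12; ticks = ceil(12/1.5) = ceil(8.0000) = 8; reading at tick 8 = 0 + 1.5*8 = 12.0000
clock 2: start=0, rate=2.0, needs 12-0 = 12; ticks = ceil(12/2.0) = ceil(6.0000) = 6; reading at tick 6 = 0 + 2.0*6 = 12.0000
Minimum tick count = 6; winners = [2]; smallest index = 2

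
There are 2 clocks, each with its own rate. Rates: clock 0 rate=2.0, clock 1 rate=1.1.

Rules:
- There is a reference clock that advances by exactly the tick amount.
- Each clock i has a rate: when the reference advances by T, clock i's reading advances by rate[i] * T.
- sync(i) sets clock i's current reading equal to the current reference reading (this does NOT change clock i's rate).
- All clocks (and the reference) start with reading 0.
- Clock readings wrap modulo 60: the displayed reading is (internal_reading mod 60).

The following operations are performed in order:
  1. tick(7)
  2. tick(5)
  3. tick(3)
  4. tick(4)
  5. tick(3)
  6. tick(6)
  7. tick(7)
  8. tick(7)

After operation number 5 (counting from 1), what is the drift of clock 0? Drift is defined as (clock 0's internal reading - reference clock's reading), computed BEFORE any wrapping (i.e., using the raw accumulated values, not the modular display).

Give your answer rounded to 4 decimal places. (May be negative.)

After op 1 tick(7): ref=7.0000 raw=[14.0000 7.7000]
After op 2 tick(5): ref=12.0000 raw=[24.0000 13.2000]
After op 3 tick(3): ref=15.0000 raw=[30.0000 16.5000]
After op 4 tick(4): ref=19.0000 raw=[38.0000 20.9000]
After op 5 tick(3): ref=22.0000 raw=[44.0000 24.2000]
Drift of clock 0 after op 5: 44.0000 - 22.0000 = 22.0000

Answer: 22.0000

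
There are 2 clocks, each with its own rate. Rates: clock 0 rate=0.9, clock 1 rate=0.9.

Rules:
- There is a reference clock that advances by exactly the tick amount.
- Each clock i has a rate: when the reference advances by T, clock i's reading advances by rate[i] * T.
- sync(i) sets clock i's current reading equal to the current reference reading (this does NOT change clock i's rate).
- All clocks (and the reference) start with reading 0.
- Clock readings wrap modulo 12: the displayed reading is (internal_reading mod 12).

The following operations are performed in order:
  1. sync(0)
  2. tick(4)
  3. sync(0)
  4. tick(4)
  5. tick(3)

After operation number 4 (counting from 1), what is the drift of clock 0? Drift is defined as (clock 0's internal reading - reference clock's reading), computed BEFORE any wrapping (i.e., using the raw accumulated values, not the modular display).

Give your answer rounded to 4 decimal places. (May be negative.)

Answer: -0.4000

Derivation:
After op 1 sync(0): ref=0.0000 raw=[0.0000 0.0000]
After op 2 tick(4): ref=4.0000 raw=[3.6000 3.6000]
After op 3 sync(0): ref=4.0000 raw=[4.0000 3.6000]
After op 4 tick(4): ref=8.0000 raw=[7.6000 7.2000]
Drift of clock 0 after op 4: 7.6000 - 8.0000 = -0.4000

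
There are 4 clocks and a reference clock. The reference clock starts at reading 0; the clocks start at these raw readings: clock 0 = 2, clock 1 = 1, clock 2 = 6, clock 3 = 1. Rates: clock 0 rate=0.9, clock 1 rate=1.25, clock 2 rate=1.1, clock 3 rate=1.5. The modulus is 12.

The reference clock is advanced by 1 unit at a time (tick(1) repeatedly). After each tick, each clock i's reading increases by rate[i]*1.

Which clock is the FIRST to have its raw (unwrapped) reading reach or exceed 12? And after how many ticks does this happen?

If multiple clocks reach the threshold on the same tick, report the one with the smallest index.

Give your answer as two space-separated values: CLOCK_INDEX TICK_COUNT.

clock 0: start=2, rate=0.9, needs 12-2 = 10; ticks = ceil(10/0.9) = ceil(11.1111) = 12; reading at tick 12 = 2 + 0.9*12 = 12.8000
clock 1: start=1, rate=1.25, needs 12-1 = 11; ticks = ceil(11/1.25) = ceil(8.8000) = 9; reading at tick 9 = 1 + 1.25*9 = 12.2500
clock 2: start=6, rate=1.1, needs 12-6 = 6; ticks = ceil(6/1.1) = ceil(5.4545) = 6; reading at tick 6 = 6 + 1.1*6 = 12.6000
clock 3: start=1, rate=1.5, needs 12-1 = 11; ticks = ceil(11/1.5) = ceil(7.3333) = 8; reading at tick 8 = 1 + 1.5*8 = 13.0000
Minimum tick count = 6; winners = [2]; smallest index = 2

Answer: 2 6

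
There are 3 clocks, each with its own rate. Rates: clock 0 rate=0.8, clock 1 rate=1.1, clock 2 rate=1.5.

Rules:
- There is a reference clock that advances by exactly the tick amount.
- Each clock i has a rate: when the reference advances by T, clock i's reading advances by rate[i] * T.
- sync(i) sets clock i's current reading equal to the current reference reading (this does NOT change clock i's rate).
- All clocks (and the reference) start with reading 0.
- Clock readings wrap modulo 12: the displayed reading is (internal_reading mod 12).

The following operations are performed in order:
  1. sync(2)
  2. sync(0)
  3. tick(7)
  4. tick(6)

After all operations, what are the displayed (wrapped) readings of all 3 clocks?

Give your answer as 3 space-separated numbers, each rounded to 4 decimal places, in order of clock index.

Answer: 10.4000 2.3000 7.5000

Derivation:
After op 1 sync(2): ref=0.0000 raw=[0.0000 0.0000 0.0000]
After op 2 sync(0): ref=0.0000 raw=[0.0000 0.0000 0.0000]
After op 3 tick(7): ref=7.0000 raw=[5.6000 7.7000 10.5000]
After op 4 tick(6): ref=13.0000 raw=[10.4000 14.3000 19.5000]
Wrap final raw readings (mod 12): 10.4000 mod 12 = 10.4000; 14.3000 mod 12 = 2.3000; 19.5000 mod 12 = 7.5000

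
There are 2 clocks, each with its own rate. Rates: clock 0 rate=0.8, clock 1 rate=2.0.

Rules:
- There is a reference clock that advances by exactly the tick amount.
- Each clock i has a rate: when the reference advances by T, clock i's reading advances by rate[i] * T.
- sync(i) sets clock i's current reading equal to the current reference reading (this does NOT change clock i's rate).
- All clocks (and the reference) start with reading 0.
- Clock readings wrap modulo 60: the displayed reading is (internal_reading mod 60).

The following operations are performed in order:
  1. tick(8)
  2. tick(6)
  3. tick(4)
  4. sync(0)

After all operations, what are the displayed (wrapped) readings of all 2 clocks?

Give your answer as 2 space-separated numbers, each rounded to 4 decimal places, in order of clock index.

After op 1 tick(8): ref=8.0000 raw=[6.4000 16.0000]
After op 2 tick(6): ref=14.0000 raw=[11.2000 28.0000]
After op 3 tick(4): ref=18.0000 raw=[14.4000 36.0000]
After op 4 sync(0): ref=18.0000 raw=[18.0000 36.0000]
Wrap final raw readings (mod 60): 18.0000 mod 60 = 18.0000; 36.0000 mod 60 = 36.0000

Answer: 18.0000 36.0000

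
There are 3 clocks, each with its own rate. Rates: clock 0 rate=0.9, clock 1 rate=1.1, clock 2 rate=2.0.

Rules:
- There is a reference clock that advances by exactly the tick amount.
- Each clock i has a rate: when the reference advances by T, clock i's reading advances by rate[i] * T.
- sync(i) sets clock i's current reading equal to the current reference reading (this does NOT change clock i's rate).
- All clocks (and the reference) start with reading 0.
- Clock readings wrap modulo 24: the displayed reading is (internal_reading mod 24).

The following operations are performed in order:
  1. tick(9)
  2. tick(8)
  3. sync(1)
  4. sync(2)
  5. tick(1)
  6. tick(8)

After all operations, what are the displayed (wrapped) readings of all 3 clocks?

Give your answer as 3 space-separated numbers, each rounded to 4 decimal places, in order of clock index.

Answer: 23.4000 2.9000 11.0000

Derivation:
After op 1 tick(9): ref=9.0000 raw=[8.1000 9.9000 18.0000]
After op 2 tick(8): ref=17.0000 raw=[15.3000 18.7000 34.0000]
After op 3 sync(1): ref=17.0000 raw=[15.3000 17.0000 34.0000]
After op 4 sync(2): ref=17.0000 raw=[15.3000 17.0000 17.0000]
After op 5 tick(1): ref=18.0000 raw=[16.2000 18.1000 19.0000]
After op 6 tick(8): ref=26.0000 raw=[23.4000 26.9000 35.0000]
Wrap final raw readings (mod 24): 23.4000 mod 24 = 23.4000; 26.9000 mod 24 = 2.9000; 35.0000 mod 24 = 11.0000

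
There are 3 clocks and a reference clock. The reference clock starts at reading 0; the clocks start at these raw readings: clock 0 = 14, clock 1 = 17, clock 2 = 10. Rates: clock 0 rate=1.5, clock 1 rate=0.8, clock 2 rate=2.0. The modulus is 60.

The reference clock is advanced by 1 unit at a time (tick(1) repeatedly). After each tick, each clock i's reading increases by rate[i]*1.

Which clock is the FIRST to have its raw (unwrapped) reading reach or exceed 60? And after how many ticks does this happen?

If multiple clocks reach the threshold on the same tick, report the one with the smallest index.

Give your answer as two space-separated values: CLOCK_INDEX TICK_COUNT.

Answer: 2 25

Derivation:
clock 0: start=14, rate=1.5, needs 60-14 = 46; ticks = ceil(46/1.5) = ceil(30.6667) = 31; reading at tick 31 = 14 + 1.5*31 = 60.5000
clock 1: start=17, rate=0.8, needs 60-17 = 43; ticks = ceil(43/0.8) = ceil(53.7500) = 54; reading at tick 54 = 17 + 0.8*54 = 60.2000
clock 2: start=10, rate=2.0, needs 60-10 = 50; ticks = ceil(50/2.0) = ceil(25.0000) = 25; reading at tick 25 = 10 + 2.0*25 = 60.0000
Minimum tick count = 25; winners = [2]; smallest index = 2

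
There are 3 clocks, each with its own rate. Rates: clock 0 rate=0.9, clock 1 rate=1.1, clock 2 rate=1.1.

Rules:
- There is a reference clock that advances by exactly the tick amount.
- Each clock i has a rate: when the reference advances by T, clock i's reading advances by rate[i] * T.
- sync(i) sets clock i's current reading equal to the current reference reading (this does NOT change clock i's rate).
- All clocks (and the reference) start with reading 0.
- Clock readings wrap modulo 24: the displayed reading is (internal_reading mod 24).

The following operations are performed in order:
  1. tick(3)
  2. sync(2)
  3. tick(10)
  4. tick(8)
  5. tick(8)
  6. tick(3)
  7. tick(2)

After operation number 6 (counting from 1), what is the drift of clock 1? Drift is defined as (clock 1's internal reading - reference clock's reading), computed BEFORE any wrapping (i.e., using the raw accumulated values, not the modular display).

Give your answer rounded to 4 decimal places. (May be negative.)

Answer: 3.2000

Derivation:
After op 1 tick(3): ref=3.0000 raw=[2.7000 3.3000 3.3000]
After op 2 sync(2): ref=3.0000 raw=[2.7000 3.3000 3.0000]
After op 3 tick(10): ref=13.0000 raw=[11.7000 14.3000 14.0000]
After op 4 tick(8): ref=21.0000 raw=[18.9000 23.1000 22.8000]
After op 5 tick(8): ref=29.0000 raw=[26.1000 31.9000 31.6000]
After op 6 tick(3): ref=32.0000 raw=[28.8000 35.2000 34.9000]
Drift of clock 1 after op 6: 35.2000 - 32.0000 = 3.2000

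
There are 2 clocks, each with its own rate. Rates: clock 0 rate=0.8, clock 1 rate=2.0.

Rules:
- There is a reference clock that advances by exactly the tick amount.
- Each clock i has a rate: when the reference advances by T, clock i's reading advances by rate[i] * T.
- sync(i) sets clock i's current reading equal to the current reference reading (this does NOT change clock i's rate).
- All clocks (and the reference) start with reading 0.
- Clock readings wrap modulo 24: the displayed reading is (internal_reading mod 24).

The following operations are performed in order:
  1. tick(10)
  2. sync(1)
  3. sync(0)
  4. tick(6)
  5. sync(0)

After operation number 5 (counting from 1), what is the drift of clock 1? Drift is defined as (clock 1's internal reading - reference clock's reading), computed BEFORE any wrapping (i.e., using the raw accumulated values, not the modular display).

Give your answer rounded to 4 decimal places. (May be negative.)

After op 1 tick(10): ref=10.0000 raw=[8.0000 20.0000]
After op 2 sync(1): ref=10.0000 raw=[8.0000 10.0000]
After op 3 sync(0): ref=10.0000 raw=[10.0000 10.0000]
After op 4 tick(6): ref=16.0000 raw=[14.8000 22.0000]
After op 5 sync(0): ref=16.0000 raw=[16.0000 22.0000]
Drift of clock 1 after op 5: 22.0000 - 16.0000 = 6.0000

Answer: 6.0000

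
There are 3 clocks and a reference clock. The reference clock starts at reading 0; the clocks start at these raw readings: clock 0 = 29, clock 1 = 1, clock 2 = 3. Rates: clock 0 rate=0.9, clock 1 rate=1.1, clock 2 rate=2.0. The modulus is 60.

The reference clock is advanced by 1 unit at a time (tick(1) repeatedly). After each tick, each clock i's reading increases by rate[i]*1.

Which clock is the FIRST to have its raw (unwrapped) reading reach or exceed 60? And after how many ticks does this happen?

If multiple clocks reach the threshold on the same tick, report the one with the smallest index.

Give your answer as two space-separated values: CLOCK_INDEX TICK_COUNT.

clock 0: start=29, rate=0.9, needs 60-29 = 31; ticks = ceil(31/0.9) = ceil(34.4444) = 35; reading at tick 35 = 29 + 0.9*35 = 60.5000
clock 1: start=1, rate=1.1, needs 60-1 = 59; ticks = ceil(59/1.1) = ceil(53.6364) = 54; reading at tick 54 = 1 + 1.1*54 = 60.4000
clock 2: start=3, rate=2.0, needs 60-3 = 57; ticks = ceil(57/2.0) = ceil(28.5000) = 29; reading at tick 29 = 3 + 2.0*29 = 61.0000
Minimum tick count = 29; winners = [2]; smallest index = 2

Answer: 2 29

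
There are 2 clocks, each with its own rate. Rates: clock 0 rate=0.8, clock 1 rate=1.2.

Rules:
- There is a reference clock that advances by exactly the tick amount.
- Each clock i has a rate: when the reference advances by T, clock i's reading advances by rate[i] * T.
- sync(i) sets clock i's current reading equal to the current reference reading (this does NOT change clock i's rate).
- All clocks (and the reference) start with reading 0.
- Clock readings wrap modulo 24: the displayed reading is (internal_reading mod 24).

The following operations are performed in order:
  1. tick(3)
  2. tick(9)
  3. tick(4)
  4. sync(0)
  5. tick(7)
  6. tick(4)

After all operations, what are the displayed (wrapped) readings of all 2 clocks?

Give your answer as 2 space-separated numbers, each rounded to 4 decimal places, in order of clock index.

Answer: 0.8000 8.4000

Derivation:
After op 1 tick(3): ref=3.0000 raw=[2.4000 3.6000]
After op 2 tick(9): ref=12.0000 raw=[9.6000 14.4000]
After op 3 tick(4): ref=16.0000 raw=[12.8000 19.2000]
After op 4 sync(0): ref=16.0000 raw=[16.0000 19.2000]
After op 5 tick(7): ref=23.0000 raw=[21.6000 27.6000]
After op 6 tick(4): ref=27.0000 raw=[24.8000 32.4000]
Wrap final raw readings (mod 24): 24.8000 mod 24 = 0.8000; 32.4000 mod 24 = 8.4000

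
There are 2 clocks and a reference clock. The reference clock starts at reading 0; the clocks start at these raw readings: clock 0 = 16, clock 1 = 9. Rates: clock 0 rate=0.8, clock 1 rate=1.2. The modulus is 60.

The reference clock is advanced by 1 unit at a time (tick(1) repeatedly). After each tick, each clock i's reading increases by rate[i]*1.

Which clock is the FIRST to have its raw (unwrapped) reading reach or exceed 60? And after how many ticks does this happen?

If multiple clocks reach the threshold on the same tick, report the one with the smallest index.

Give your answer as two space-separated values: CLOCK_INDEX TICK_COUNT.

Answer: 1 43

Derivation:
clock 0: start=16, rate=0.8, needs 60-16 = 44; ticks = ceil(44/0.8) = ceil(55.0000) = 55; reading at tick 55 = 16 + 0.8*55 = 60.0000
clock 1: start=9, rate=1.2, needs 60-9 = 51; ticks = ceil(51/1.2) = ceil(42.5000) = 43; reading at tick 43 = 9 + 1.2*43 = 60.6000
Minimum tick count = 43; winners = [1]; smallest index = 1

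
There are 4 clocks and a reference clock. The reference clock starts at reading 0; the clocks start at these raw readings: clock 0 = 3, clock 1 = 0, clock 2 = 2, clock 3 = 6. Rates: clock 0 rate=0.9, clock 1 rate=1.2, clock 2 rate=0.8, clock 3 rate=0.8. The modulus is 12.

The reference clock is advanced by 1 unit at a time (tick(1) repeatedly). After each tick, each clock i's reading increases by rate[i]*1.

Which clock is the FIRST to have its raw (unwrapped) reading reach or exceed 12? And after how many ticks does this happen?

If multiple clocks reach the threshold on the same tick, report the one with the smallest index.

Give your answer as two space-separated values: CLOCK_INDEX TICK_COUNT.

clock 0: start=3, rate=0.9, needs 12-3 = 9; ticks = ceil(9/0.9) = ceil(10.0000) = 10; reading at tick 10 = 3 + 0.9*10 = 12.0000
clock 1: start=0, rate=1.2, needs 12-0 = 12; ticks = ceil(12/1.2) = ceil(10.0000) = 10; reading at tick 10 = 0 + 1.2*10 = 12.0000
clock 2: start=2, rate=0.8, needs 12-2 = 10; ticks = ceil(10/0.8) = ceil(12.5000) = 13; reading at tick 13 = 2 + 0.8*13 = 12.4000
clock 3: start=6, rate=0.8, needs 12-6 = 6; ticks = ceil(6/0.8) = ceil(7.5000) = 8; reading at tick 8 = 6 + 0.8*8 = 12.4000
Minimum tick count = 8; winners = [3]; smallest index = 3

Answer: 3 8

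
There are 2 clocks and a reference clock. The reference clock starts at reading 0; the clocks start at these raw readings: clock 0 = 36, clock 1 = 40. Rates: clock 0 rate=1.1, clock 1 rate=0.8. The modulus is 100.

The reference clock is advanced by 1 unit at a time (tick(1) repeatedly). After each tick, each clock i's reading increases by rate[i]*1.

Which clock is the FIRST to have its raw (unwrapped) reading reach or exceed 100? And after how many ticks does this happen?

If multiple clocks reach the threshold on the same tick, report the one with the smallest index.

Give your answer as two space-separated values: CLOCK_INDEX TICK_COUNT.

clock 0: start=36, rate=1.1, needs 100-36 = 64; ticks = ceil(64/1.1) = ceil(58.1818) = 59; reading at tick 59 = 36 + 1.1*59 = 100.9000
clock 1: start=40, rate=0.8, needs 100-40 = 60; ticks = ceil(60/0.8) = ceil(75.0000) = 75; reading at tick 75 = 40 + 0.8*75 = 100.0000
Minimum tick count = 59; winners = [0]; smallest index = 0

Answer: 0 59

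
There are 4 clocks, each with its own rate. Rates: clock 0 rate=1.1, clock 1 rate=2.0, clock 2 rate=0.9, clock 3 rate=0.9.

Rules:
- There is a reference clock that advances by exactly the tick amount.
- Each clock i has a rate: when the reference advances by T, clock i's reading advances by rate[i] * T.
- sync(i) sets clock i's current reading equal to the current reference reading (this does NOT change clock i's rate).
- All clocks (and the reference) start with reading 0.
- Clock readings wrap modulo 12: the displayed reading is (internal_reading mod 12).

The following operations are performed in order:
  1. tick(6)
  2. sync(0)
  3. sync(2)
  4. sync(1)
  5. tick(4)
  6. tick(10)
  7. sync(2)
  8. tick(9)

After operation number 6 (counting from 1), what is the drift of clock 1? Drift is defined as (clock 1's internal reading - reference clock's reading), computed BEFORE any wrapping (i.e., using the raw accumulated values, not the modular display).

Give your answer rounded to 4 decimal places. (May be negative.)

Answer: 14.0000

Derivation:
After op 1 tick(6): ref=6.0000 raw=[6.6000 12.0000 5.4000 5.4000]
After op 2 sync(0): ref=6.0000 raw=[6.0000 12.0000 5.4000 5.4000]
After op 3 sync(2): ref=6.0000 raw=[6.0000 12.0000 6.0000 5.4000]
After op 4 sync(1): ref=6.0000 raw=[6.0000 6.0000 6.0000 5.4000]
After op 5 tick(4): ref=10.0000 raw=[10.4000 14.0000 9.6000 9.0000]
After op 6 tick(10): ref=20.0000 raw=[21.4000 34.0000 18.6000 18.0000]
Drift of clock 1 after op 6: 34.0000 - 20.0000 = 14.0000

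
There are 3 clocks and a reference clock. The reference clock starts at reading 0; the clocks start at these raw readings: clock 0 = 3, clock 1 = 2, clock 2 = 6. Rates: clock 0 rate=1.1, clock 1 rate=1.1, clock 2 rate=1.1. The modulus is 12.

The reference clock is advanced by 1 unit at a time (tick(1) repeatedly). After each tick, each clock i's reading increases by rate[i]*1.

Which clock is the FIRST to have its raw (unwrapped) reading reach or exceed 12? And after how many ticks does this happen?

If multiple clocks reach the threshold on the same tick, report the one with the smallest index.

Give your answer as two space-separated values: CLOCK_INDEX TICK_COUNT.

clock 0: start=3, rate=1.1, needs 12-3 = 9; ticks = ceil(9/1.1) = ceil(8.1818) = 9; reading at tick 9 = 3 + 1.1*9 = 12.9000
clock 1: start=2, rate=1.1, needs 12-2 = 10; ticks = ceil(10/1.1) = ceil(9.0909) = 10; reading at tick 10 = 2 + 1.1*10 = 13.0000
clock 2: start=6, rate=1.1, needs 12-6 = 6; ticks = ceil(6/1.1) = ceil(5.4545) = 6; reading at tick 6 = 6 + 1.1*6 = 12.6000
Minimum tick count = 6; winners = [2]; smallest index = 2

Answer: 2 6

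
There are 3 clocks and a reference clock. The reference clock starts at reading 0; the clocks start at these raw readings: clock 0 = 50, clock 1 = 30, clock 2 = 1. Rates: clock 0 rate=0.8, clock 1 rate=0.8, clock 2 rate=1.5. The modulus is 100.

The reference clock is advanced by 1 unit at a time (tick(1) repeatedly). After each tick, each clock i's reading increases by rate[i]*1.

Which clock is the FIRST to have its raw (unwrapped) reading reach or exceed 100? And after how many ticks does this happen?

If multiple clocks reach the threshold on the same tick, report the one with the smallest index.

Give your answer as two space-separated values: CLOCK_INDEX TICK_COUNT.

clock 0: start=50, rate=0.8, needs 100-50 = 50; ticks = ceil(50/0.8) = ceil(62.5000) = 63; reading at tick 63 = 50 + 0.8*63 = 100.4000
clock 1: start=30, rate=0.8, needs 100-30 = 70; ticks = ceil(70/0.8) = ceil(87.5000) = 88; reading at tick 88 = 30 + 0.8*88 = 100.4000
clock 2: start=1, rate=1.5, needs 100-1 = 99; ticks = ceil(99/1.5) = ceil(66.0000) = 66; reading at tick 66 = 1 + 1.5*66 = 100.0000
Minimum tick count = 63; winners = [0]; smallest index = 0

Answer: 0 63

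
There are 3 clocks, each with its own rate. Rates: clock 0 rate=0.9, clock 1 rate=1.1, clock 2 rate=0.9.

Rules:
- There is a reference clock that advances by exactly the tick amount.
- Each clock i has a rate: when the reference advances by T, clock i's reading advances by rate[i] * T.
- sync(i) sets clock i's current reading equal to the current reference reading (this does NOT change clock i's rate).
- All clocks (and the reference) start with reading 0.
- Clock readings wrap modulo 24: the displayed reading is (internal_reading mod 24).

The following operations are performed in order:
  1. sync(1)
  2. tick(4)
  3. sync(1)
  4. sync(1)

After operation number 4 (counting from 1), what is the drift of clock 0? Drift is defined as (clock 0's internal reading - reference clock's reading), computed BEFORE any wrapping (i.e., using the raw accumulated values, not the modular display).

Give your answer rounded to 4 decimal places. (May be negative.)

Answer: -0.4000

Derivation:
After op 1 sync(1): ref=0.0000 raw=[0.0000 0.0000 0.0000]
After op 2 tick(4): ref=4.0000 raw=[3.6000 4.4000 3.6000]
After op 3 sync(1): ref=4.0000 raw=[3.6000 4.0000 3.6000]
After op 4 sync(1): ref=4.0000 raw=[3.6000 4.0000 3.6000]
Drift of clock 0 after op 4: 3.6000 - 4.0000 = -0.4000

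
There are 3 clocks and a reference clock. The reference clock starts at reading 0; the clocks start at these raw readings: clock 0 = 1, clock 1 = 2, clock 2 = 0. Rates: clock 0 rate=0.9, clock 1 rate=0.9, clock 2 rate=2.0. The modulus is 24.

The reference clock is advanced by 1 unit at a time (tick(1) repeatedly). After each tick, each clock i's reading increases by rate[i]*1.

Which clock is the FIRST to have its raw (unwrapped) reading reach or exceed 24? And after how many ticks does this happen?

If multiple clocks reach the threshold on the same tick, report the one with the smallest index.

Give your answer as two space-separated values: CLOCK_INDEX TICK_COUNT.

Answer: 2 12

Derivation:
clock 0: start=1, rate=0.9, needs 24-1 = 23; ticks = ceil(23/0.9) = ceil(25.5556) = 26; reading at tick 26 = 1 + 0.9*26 = 24.4000
clock 1: start=2, rate=0.9, needs 24-2 = 22; ticks = ceil(22/0.9) = ceil(24.4444) = 25; reading at tick 25 = 2 + 0.9*25 = 24.5000
clock 2: start=0, rate=2.0, needs 24-0 = 24; ticks = ceil(24/2.0) = ceil(12.0000) = 12; reading at tick 12 = 0 + 2.0*12 = 24.0000
Minimum tick count = 12; winners = [2]; smallest index = 2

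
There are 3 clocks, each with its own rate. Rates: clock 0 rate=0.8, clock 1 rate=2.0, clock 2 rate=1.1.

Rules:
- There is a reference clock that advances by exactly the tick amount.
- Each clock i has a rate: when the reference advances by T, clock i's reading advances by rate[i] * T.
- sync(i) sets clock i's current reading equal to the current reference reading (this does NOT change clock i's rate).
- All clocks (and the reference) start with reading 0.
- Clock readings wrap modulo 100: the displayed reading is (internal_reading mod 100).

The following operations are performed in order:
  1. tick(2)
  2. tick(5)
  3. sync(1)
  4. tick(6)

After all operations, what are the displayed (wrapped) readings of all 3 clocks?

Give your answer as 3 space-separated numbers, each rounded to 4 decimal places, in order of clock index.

Answer: 10.4000 19.0000 14.3000

Derivation:
After op 1 tick(2): ref=2.0000 raw=[1.6000 4.0000 2.2000]
After op 2 tick(5): ref=7.0000 raw=[5.6000 14.0000 7.7000]
After op 3 sync(1): ref=7.0000 raw=[5.6000 7.0000 7.7000]
After op 4 tick(6): ref=13.0000 raw=[10.4000 19.0000 14.3000]
Wrap final raw readings (mod 100): 10.4000 mod 100 = 10.4000; 19.0000 mod 100 = 19.0000; 14.3000 mod 100 = 14.3000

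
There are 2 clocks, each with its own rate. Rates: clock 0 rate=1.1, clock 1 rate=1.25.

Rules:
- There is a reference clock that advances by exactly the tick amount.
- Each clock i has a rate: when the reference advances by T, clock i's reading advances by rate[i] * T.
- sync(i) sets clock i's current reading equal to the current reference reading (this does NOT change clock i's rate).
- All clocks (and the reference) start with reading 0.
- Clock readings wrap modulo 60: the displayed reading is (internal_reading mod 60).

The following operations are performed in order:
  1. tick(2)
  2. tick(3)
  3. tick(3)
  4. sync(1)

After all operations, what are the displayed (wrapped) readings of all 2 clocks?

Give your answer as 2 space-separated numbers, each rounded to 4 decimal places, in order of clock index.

After op 1 tick(2): ref=2.0000 raw=[2.2000 2.5000]
After op 2 tick(3): ref=5.0000 raw=[5.5000 6.2500]
After op 3 tick(3): ref=8.0000 raw=[8.8000 10.0000]
After op 4 sync(1): ref=8.0000 raw=[8.8000 8.0000]
Wrap final raw readings (mod 60): 8.8000 mod 60 = 8.8000; 8.0000 mod 60 = 8.0000

Answer: 8.8000 8.0000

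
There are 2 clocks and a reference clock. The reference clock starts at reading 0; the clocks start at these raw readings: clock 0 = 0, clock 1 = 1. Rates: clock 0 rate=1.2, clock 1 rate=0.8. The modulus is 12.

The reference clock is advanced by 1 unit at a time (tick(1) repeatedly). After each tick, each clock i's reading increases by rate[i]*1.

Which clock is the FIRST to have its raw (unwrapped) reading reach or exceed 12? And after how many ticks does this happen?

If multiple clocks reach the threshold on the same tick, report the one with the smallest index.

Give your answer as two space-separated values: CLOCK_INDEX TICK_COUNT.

Answer: 0 10

Derivation:
clock 0: start=0, rate=1.2, needs 12-0 = 12; ticks = ceil(12/1.2) = ceil(10.0000) = 10; reading at tick 10 = 0 + 1.2*10 = 12.0000
clock 1: start=1, rate=0.8, needs 12-1 = 11; ticks = ceil(11/0.8) = ceil(13.7500) = 14; reading at tick 14 = 1 + 0.8*14 = 12.2000
Minimum tick count = 10; winners = [0]; smallest index = 0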